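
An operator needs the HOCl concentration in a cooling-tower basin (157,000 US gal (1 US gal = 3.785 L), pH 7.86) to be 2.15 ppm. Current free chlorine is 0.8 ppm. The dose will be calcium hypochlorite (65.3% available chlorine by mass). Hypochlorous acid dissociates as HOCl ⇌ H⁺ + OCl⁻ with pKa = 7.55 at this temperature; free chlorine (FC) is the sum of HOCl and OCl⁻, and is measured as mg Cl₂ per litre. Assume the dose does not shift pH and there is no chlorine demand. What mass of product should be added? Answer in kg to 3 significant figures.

5.22 kg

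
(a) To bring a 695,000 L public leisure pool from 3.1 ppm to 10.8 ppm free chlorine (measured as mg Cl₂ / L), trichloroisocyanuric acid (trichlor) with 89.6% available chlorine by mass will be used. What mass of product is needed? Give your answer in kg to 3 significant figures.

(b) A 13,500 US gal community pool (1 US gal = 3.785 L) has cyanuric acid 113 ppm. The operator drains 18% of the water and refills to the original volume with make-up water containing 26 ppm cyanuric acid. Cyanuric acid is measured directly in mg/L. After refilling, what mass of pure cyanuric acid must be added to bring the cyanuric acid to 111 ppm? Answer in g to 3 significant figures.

(a) Chlorine deficit: 10.8 − 3.1 = 7.7 ppm = 7.7 mg/L as Cl₂.
(a) Cl₂ equivalent needed: 7.7 mg/L × 695,000 L = 5,352,000 mg = 5352 g.
(a) Product at 89.6% available chlorine: 5352 / 0.896 = 5973 g.

(b) Volume: 13,500 US gal × 3.785 L/gal = 51,098 L.
(b) After draining 18% and refilling: 113 × 0.82 + 26 × 0.18 = 97.34 ppm.
(b) Deficit to target: 111 − 97.34 = 13.66 mg/L.
(b) Mass: 13.66 mg/L × 51,098 L = 698 g cyanuric acid.

(a) 5.97 kg; (b) 698 g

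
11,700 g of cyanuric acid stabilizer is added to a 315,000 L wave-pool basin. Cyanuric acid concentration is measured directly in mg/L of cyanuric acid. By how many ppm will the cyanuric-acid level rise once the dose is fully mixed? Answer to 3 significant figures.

37.1 ppm

Rise: 11,700 g / 315,000 L × 1000 = 37.14 mg/L.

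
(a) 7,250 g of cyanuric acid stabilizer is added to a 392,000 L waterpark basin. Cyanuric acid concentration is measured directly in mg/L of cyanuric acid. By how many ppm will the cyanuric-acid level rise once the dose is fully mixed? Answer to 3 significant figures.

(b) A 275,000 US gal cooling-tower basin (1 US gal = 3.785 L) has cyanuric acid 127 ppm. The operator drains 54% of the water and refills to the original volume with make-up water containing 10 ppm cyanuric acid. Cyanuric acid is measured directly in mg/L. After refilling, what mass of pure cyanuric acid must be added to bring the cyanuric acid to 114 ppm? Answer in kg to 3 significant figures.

(a) Rise: 7,250 g / 392,000 L × 1000 = 18.49 mg/L.

(b) Volume: 275,000 US gal × 3.785 L/gal = 1,040,875 L.
(b) After draining 54% and refilling: 127 × 0.46 + 10 × 0.54 = 63.82 ppm.
(b) Deficit to target: 114 − 63.82 = 50.18 mg/L.
(b) Mass: 50.18 mg/L × 1,040,875 L = 52,230 g cyanuric acid.

(a) 18.5 ppm; (b) 52.2 kg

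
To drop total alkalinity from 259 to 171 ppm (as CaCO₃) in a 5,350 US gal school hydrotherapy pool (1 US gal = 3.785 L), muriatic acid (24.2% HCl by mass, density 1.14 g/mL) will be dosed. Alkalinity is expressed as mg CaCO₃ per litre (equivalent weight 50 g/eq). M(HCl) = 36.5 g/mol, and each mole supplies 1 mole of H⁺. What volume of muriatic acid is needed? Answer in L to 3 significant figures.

4.72 L

Volume: 5,350 US gal × 3.785 L/gal = 20,250 L.
Alkalinity to neutralize: (259 − 171) = 88 mg/L as CaCO₃ × 20,250 L = 1782 g as CaCO₃.
Equivalents of H⁺ required: 1782 ÷ 50 g/eq = 35.64 eq = 35.64 mol HCl.
Mass of HCl: 35.64 × 36.5 = 1301 g.
Mass of 24.2% solution: 1301 / 0.242 = 5375 g.
Volume: 5375 g ÷ 1.14 g/mL = 4715 mL.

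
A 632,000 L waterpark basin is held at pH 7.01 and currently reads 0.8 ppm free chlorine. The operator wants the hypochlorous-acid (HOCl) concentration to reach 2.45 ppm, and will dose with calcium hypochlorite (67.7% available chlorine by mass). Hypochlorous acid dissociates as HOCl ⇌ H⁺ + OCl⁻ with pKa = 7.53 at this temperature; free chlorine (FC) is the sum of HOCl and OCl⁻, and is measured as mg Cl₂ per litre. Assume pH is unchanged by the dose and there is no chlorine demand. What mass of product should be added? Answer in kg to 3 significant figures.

2.23 kg

[OCl⁻]/[HOCl] = 10^(pH − pKa) = 10^(7.01 − 7.53) = 0.302; fraction as HOCl = 1/(1 + 0.302) = 0.7681.
Free chlorine required for 2.45 ppm HOCl: 2.45 / 0.7681 = 3.19 ppm.
FC to add: 3.19 − 0.8 = 2.39 mg/L as Cl₂.
Cl₂ equivalent: 2.39 mg/L × 632,000 L = 1510 g.
Product at 67.7% available Cl: 1510 / 0.677 = 2231 g.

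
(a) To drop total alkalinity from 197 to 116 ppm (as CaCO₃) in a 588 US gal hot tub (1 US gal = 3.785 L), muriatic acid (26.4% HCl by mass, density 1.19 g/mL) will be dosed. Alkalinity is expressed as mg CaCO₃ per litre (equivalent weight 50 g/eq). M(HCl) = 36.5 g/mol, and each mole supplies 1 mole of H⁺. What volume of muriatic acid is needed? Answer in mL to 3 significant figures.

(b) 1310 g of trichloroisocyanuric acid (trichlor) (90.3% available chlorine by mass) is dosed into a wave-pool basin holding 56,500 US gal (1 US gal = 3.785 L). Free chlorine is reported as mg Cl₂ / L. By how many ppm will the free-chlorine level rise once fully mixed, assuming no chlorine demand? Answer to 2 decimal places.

(a) Volume: 588 US gal × 3.785 L/gal = 2,226 L.
(a) Alkalinity to neutralize: (197 − 116) = 81 mg/L as CaCO₃ × 2,226 L = 180.3 g as CaCO₃.
(a) Equivalents of H⁺ required: 180.3 ÷ 50 g/eq = 3.605 eq = 3.605 mol HCl.
(a) Mass of HCl: 3.605 × 36.5 = 131.6 g.
(a) Mass of 26.4% solution: 131.6 / 0.264 = 498.5 g.
(a) Volume: 498.5 g ÷ 1.19 g/mL = 418.9 mL.

(b) Volume: 56,500 US gal × 3.785 L/gal = 213,852 L.
(b) Available chlorine delivered: 1310 g × 0.903 = 1183 g as Cl₂.
(b) Concentration rise: 1183 g / 213,852 L = 5.532 mg/L = 5.53 ppm.

(a) 419 mL; (b) 5.53 ppm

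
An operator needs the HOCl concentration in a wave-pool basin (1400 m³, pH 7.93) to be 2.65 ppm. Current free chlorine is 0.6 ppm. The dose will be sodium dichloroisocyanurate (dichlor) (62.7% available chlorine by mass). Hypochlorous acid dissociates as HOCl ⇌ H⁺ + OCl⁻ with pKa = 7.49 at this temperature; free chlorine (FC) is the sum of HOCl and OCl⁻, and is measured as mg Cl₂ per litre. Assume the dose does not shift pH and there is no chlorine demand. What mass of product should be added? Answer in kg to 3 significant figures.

20.9 kg

Volume: 1400 m³ = 1,400,000 L.
[OCl⁻]/[HOCl] = 10^(pH − pKa) = 10^(7.93 − 7.49) = 2.754; fraction as HOCl = 1/(1 + 2.754) = 0.2664.
Free chlorine required for 2.65 ppm HOCl: 2.65 / 0.2664 = 9.949 ppm.
FC to add: 9.949 − 0.6 = 9.349 mg/L as Cl₂.
Cl₂ equivalent: 9.349 mg/L × 1,400,000 L = 13,090 g.
Product at 62.7% available Cl: 13,090 / 0.627 = 20,870 g.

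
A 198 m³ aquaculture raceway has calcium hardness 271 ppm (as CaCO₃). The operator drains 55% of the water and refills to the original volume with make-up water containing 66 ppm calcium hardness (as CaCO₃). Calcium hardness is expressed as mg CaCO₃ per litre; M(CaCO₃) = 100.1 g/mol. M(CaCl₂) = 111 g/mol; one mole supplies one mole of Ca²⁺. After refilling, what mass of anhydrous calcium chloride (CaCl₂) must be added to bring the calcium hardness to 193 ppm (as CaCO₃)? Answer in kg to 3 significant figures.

Volume: 198 m³ = 198,000 L.
After draining 55% and refilling: 271 × 0.45 + 66 × 0.55 = 158.25 ppm.
Deficit to target: 193 − 158.25 = 34.75 mg/L.
As CaCO₃: 34.75 mg/L × 198,000 L = 6880 g; ÷ 100.1 = 68.74 mol Ca²⁺.
Mass: 68.74 × 111 = 7630 g.

7.63 kg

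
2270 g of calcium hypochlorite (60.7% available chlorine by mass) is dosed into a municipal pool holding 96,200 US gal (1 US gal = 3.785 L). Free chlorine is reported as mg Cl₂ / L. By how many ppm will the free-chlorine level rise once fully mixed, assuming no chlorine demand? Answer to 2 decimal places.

Volume: 96,200 US gal × 3.785 L/gal = 364,117 L.
Available chlorine delivered: 2270 g × 0.607 = 1378 g as Cl₂.
Concentration rise: 1378 g / 364,117 L = 3.784 mg/L = 3.78 ppm.

3.78 ppm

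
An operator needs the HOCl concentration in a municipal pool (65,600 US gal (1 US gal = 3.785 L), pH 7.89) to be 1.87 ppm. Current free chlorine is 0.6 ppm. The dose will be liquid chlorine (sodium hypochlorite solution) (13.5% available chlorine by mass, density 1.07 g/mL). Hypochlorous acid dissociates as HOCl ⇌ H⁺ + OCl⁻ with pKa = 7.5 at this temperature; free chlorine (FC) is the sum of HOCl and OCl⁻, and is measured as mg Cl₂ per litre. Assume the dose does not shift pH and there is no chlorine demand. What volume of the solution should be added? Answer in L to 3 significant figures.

Volume: 65,600 US gal × 3.785 L/gal = 248,296 L.
[OCl⁻]/[HOCl] = 10^(pH − pKa) = 10^(7.89 − 7.5) = 2.455; fraction as HOCl = 1/(1 + 2.455) = 0.2895.
Free chlorine required for 1.87 ppm HOCl: 1.87 / 0.2895 = 6.46 ppm.
FC to add: 6.46 − 0.6 = 5.86 mg/L as Cl₂.
Cl₂ equivalent: 5.86 mg/L × 248,296 L = 1455 g.
Product at 13.5% available Cl: 1455 / 0.135 = 10,780 g.
Volume: 10,780 g ÷ 1.07 g/mL = 10,070 mL.

10.1 L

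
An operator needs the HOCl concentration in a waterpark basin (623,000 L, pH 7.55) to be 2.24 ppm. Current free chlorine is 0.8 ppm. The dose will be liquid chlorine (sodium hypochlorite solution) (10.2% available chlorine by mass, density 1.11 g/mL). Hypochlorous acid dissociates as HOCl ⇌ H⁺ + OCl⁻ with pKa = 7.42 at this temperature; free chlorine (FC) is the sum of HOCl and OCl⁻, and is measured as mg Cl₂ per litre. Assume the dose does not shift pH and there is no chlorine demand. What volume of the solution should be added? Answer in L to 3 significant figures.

24.6 L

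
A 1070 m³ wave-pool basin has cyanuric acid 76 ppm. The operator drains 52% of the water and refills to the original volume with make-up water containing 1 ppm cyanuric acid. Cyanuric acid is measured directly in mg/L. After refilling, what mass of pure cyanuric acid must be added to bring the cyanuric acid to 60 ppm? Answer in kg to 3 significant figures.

Volume: 1070 m³ = 1,070,000 L.
After draining 52% and refilling: 76 × 0.48 + 1 × 0.52 = 37 ppm.
Deficit to target: 60 − 37 = 23 mg/L.
Mass: 23 mg/L × 1,070,000 L = 24,610 g cyanuric acid.

24.6 kg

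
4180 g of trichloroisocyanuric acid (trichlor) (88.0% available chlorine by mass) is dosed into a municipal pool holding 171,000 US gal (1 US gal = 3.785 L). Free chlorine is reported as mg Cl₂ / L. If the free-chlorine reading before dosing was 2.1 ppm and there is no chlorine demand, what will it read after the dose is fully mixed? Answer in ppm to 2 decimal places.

7.78 ppm

Volume: 171,000 US gal × 3.785 L/gal = 647,235 L.
Available chlorine delivered: 4180 g × 0.88 = 3678 g as Cl₂.
Concentration rise: 3678 g / 647,235 L = 5.683 mg/L = 5.68 ppm.
Final FC: 2.1 + 5.68 = 7.78 ppm.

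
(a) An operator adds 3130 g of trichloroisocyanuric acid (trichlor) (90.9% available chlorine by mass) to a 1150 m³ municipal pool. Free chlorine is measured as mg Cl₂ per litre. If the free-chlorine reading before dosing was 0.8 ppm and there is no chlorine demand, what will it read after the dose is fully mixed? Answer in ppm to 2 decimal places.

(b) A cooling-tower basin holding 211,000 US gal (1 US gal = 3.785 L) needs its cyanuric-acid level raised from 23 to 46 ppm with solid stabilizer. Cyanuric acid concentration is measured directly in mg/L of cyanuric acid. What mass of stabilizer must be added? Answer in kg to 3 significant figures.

(a) Volume: 1150 m³ = 1,150,000 L.
(a) Available chlorine delivered: 3130 g × 0.909 = 2845 g as Cl₂.
(a) Concentration rise: 2845 g / 1,150,000 L = 2.474 mg/L = 2.47 ppm.
(a) Final FC: 0.8 + 2.47 = 3.27 ppm.

(b) Volume: 211,000 US gal × 3.785 L/gal = 798,635 L.
(b) CYA to add: (46 − 23) = 23 mg/L × 798,635 L = 18,370 g cyanuric acid.

(a) 3.27 ppm; (b) 18.4 kg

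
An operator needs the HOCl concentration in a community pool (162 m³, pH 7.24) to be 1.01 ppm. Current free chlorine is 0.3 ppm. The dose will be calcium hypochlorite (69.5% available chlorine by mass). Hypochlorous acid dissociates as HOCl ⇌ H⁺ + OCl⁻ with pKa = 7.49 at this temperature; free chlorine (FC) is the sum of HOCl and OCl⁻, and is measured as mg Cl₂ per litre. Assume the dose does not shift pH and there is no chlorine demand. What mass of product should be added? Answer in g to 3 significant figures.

298 g

Volume: 162 m³ = 162,000 L.
[OCl⁻]/[HOCl] = 10^(pH − pKa) = 10^(7.24 − 7.49) = 0.5623; fraction as HOCl = 1/(1 + 0.5623) = 0.6401.
Free chlorine required for 1.01 ppm HOCl: 1.01 / 0.6401 = 1.578 ppm.
FC to add: 1.578 − 0.3 = 1.278 mg/L as Cl₂.
Cl₂ equivalent: 1.278 mg/L × 162,000 L = 207 g.
Product at 69.5% available Cl: 207 / 0.695 = 297.9 g.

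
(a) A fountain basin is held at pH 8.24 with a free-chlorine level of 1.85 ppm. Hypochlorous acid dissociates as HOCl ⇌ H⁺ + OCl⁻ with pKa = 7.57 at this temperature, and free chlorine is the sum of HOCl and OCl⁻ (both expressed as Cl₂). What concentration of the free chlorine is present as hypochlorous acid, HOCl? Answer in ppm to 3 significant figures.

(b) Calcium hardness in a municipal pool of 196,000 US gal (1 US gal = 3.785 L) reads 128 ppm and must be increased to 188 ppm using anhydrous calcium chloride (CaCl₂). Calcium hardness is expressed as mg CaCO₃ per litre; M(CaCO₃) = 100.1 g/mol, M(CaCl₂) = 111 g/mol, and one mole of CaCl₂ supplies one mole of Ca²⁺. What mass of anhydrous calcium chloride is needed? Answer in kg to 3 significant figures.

(a) 0.326 ppm; (b) 49.4 kg

(a) [OCl⁻]/[HOCl] = 10^(pH − pKa) = 10^(8.24 − 7.57) = 10^0.67 = 4.677.
(a) Fraction as HOCl = 1 / (1 + 4.677) = 0.1761.
(a) HOCl = 0.1761 × 1.85 ppm = 0.3259 ppm.

(b) Volume: 196,000 US gal × 3.785 L/gal = 741,860 L.
(b) Hardness to add: (188 − 128) = 60 mg/L as CaCO₃ × 741,860 L = 44,510 g as CaCO₃.
(b) Moles of Ca²⁺ (1 mol Ca²⁺ ≡ 1 mol CaCO₃): 44,510 / 100.1 g/mol = 444.7 mol.
(b) Mass of CaCl₂: 444.7 × 111 = 49,360 g.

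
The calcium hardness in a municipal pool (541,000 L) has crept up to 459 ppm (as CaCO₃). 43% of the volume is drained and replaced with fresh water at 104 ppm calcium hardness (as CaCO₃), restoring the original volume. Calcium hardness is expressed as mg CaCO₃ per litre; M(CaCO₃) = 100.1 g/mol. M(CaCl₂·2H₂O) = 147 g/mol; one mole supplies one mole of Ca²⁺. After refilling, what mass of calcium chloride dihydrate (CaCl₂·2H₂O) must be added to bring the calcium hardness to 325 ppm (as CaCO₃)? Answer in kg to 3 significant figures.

After draining 43% and refilling: 459 × 0.57 + 104 × 0.43 = 306.35 ppm.
Deficit to target: 325 − 306.35 = 18.65 mg/L.
As CaCO₃: 18.65 mg/L × 541,000 L = 10,090 g; ÷ 100.1 = 100.8 mol Ca²⁺.
Mass: 100.8 × 147 = 14,820 g.

14.8 kg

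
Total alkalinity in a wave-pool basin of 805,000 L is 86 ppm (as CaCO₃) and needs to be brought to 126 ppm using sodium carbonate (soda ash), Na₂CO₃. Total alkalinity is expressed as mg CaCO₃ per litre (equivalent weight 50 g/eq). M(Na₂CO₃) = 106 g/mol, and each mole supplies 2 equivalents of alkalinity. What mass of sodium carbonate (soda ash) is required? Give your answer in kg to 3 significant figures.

34.1 kg

Alkalinity to add: (126 − 86) = 40 mg/L as CaCO₃ × 805,000 L = 32,200 g as CaCO₃.
Equivalents: 32,200 g ÷ 50 g/eq = 644 eq.
Each mole of Na₂CO₃ supplies 2 eq, so 644 / 2 = 322 mol.
Mass: 322 mol × 106 g/mol = 34,130 g.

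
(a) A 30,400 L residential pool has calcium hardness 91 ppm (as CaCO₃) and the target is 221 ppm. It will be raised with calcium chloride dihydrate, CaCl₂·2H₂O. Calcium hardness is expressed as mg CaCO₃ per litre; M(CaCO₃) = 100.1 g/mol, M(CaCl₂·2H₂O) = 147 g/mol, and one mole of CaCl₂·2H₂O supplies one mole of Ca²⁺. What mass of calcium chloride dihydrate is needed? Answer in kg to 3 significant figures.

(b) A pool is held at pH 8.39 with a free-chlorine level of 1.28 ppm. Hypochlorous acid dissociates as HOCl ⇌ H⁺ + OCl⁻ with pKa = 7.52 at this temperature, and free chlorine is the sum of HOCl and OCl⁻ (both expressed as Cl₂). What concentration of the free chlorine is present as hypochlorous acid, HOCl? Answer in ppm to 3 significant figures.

(a) 5.80 kg; (b) 0.152 ppm

(a) Hardness to add: (221 − 91) = 130 mg/L as CaCO₃ × 30,400 L = 3952 g as CaCO₃.
(a) Moles of Ca²⁺ (1 mol Ca²⁺ ≡ 1 mol CaCO₃): 3952 / 100.1 g/mol = 39.48 mol.
(a) Mass of CaCl₂·2H₂O: 39.48 × 147 = 5804 g.

(b) [OCl⁻]/[HOCl] = 10^(pH − pKa) = 10^(8.39 − 7.52) = 10^0.87 = 7.413.
(b) Fraction as HOCl = 1 / (1 + 7.413) = 0.1189.
(b) HOCl = 0.1189 × 1.28 ppm = 0.1521 ppm.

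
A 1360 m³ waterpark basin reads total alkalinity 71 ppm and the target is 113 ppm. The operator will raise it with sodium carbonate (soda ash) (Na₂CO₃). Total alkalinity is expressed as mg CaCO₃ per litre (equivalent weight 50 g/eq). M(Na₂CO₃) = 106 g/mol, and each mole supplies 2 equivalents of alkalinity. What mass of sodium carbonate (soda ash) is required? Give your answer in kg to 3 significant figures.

60.5 kg

Volume: 1360 m³ = 1,360,000 L.
Alkalinity to add: (113 − 71) = 42 mg/L as CaCO₃ × 1,360,000 L = 57,120 g as CaCO₃.
Equivalents: 57,120 g ÷ 50 g/eq = 1142 eq.
Each mole of Na₂CO₃ supplies 2 eq, so 1142 / 2 = 571.2 mol.
Mass: 571.2 mol × 106 g/mol = 60,550 g.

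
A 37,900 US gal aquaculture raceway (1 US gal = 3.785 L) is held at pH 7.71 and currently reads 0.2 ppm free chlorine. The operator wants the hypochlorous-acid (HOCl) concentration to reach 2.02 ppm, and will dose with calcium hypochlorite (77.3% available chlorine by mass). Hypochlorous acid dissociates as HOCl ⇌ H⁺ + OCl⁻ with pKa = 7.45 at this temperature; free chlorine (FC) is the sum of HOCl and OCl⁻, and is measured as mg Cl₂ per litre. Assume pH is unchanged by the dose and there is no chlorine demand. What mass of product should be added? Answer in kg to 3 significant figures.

1.02 kg

Volume: 37,900 US gal × 3.785 L/gal = 143,452 L.
[OCl⁻]/[HOCl] = 10^(pH − pKa) = 10^(7.71 − 7.45) = 1.82; fraction as HOCl = 1/(1 + 1.82) = 0.3546.
Free chlorine required for 2.02 ppm HOCl: 2.02 / 0.3546 = 5.696 ppm.
FC to add: 5.696 − 0.2 = 5.496 mg/L as Cl₂.
Cl₂ equivalent: 5.496 mg/L × 143,452 L = 788.4 g.
Product at 77.3% available Cl: 788.4 / 0.773 = 1020 g.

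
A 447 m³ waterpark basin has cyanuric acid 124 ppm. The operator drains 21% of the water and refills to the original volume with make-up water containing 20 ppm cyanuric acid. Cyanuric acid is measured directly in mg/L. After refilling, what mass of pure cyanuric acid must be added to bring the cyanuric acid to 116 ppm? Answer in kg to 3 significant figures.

Volume: 447 m³ = 447,000 L.
After draining 21% and refilling: 124 × 0.79 + 20 × 0.21 = 102.16 ppm.
Deficit to target: 116 − 102.16 = 13.84 mg/L.
Mass: 13.84 mg/L × 447,000 L = 6186 g cyanuric acid.

6.19 kg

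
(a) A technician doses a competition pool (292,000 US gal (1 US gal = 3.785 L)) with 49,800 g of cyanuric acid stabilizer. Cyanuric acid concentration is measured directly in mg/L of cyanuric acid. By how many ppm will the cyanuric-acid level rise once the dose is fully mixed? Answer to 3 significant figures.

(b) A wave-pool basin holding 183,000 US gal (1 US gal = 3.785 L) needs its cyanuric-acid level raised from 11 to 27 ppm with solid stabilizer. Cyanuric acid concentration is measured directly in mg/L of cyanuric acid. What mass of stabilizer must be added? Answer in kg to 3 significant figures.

(a) Volume: 292,000 US gal × 3.785 L/gal = 1,105,220 L.
(a) Rise: 49,800 g / 1,105,220 L × 1000 = 45.06 mg/L.

(b) Volume: 183,000 US gal × 3.785 L/gal = 692,655 L.
(b) CYA to add: (27 − 11) = 16 mg/L × 692,655 L = 11,080 g cyanuric acid.

(a) 45.1 ppm; (b) 11.1 kg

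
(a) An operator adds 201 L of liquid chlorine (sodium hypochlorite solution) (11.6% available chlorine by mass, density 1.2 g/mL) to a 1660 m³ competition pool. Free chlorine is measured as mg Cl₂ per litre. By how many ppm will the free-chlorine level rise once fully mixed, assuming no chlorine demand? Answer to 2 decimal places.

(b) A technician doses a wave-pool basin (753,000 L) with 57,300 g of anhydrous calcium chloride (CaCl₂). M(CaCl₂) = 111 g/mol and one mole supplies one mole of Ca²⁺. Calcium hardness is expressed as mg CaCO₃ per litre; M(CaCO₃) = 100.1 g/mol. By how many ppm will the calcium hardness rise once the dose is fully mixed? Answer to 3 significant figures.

(a) 16.85 ppm; (b) 68.6 ppm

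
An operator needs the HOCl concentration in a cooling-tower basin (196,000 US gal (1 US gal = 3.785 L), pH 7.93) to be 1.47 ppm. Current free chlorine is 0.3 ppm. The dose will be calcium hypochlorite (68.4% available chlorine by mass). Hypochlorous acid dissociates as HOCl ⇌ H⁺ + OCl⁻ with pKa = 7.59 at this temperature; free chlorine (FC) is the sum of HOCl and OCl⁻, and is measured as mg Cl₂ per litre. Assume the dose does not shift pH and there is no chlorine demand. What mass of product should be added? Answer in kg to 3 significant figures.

4.76 kg

Volume: 196,000 US gal × 3.785 L/gal = 741,860 L.
[OCl⁻]/[HOCl] = 10^(pH − pKa) = 10^(7.93 − 7.59) = 2.188; fraction as HOCl = 1/(1 + 2.188) = 0.3137.
Free chlorine required for 1.47 ppm HOCl: 1.47 / 0.3137 = 4.686 ppm.
FC to add: 4.686 − 0.3 = 4.386 mg/L as Cl₂.
Cl₂ equivalent: 4.386 mg/L × 741,860 L = 3254 g.
Product at 68.4% available Cl: 3254 / 0.684 = 4757 g.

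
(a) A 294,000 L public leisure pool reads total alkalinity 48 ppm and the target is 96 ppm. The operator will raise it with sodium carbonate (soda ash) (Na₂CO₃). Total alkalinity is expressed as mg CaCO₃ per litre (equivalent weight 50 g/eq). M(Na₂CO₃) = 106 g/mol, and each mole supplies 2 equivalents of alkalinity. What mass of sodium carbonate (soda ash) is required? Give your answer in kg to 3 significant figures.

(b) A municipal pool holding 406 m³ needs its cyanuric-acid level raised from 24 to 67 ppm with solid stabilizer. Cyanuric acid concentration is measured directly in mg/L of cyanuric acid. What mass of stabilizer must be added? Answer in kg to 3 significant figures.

(a) Alkalinity to add: (96 − 48) = 48 mg/L as CaCO₃ × 294,000 L = 14,110 g as CaCO₃.
(a) Equivalents: 14,110 g ÷ 50 g/eq = 282.2 eq.
(a) Each mole of Na₂CO₃ supplies 2 eq, so 282.2 / 2 = 141.1 mol.
(a) Mass: 141.1 mol × 106 g/mol = 14,960 g.

(b) Volume: 406 m³ = 406,000 L.
(b) CYA to add: (67 − 24) = 43 mg/L × 406,000 L = 17,460 g cyanuric acid.

(a) 15.0 kg; (b) 17.5 kg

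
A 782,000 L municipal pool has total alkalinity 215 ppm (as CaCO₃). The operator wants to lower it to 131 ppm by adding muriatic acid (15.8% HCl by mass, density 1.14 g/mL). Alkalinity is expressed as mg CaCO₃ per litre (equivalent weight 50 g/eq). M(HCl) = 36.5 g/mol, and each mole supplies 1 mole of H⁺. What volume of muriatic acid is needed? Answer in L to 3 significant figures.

Alkalinity to neutralize: (215 − 131) = 84 mg/L as CaCO₃ × 782,000 L = 65,690 g as CaCO₃.
Equivalents of H⁺ required: 65,690 ÷ 50 g/eq = 1314 eq = 1314 mol HCl.
Mass of HCl: 1314 × 36.5 = 47,950 g.
Mass of 15.8% solution: 47,950 / 0.158 = 303,500 g.
Volume: 303,500 g ÷ 1.14 g/mL = 266,200 mL.

266 L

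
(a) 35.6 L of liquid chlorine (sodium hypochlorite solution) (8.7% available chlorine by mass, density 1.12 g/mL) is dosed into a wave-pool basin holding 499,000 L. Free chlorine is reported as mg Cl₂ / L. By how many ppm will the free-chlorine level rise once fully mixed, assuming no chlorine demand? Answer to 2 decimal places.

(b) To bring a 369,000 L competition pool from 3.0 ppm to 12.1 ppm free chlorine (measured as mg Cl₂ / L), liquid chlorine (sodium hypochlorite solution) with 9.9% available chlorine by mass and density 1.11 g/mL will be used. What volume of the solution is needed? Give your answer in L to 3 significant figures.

(a) Mass of solution: 35.6 L × 1000 mL/L × 1.12 g/mL = 39,870 g.
(a) Available chlorine delivered: 39,870 g × 0.087 = 3469 g as Cl₂.
(a) Concentration rise: 3469 g / 499,000 L = 6.952 mg/L = 6.95 ppm.

(b) Chlorine deficit: 12.1 − 3.0 = 9.1 ppm = 9.1 mg/L as Cl₂.
(b) Cl₂ equivalent needed: 9.1 mg/L × 369,000 L = 3,358,000 mg = 3358 g.
(b) Product at 9.9% available chlorine: 3358 / 0.099 = 33,920 g.
(b) Volume at density 1.11 g/mL: 33,920 g ÷ 1.11 g/mL = 30,560 mL.

(a) 6.95 ppm; (b) 30.6 L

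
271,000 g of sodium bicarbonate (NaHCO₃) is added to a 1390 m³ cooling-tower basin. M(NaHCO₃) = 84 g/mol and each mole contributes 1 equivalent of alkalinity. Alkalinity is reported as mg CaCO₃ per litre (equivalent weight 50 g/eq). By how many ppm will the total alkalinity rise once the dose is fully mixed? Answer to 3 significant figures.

116 ppm

Volume: 1390 m³ = 1,390,000 L.
Moles of NaHCO₃: 271,000 g ÷ 84 g/mol = 3226 mol → 3226 eq of alkalinity.
As CaCO₃: 3226 eq × 50 g/eq = 161,300 g.
Rise: 161,300 g / 1,390,000 L × 1000 = 116.1 mg/L.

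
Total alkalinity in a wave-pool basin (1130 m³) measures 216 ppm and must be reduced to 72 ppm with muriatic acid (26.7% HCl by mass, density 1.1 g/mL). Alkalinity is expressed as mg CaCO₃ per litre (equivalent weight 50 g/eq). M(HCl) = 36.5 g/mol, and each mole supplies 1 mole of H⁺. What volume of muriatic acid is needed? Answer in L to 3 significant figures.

Volume: 1130 m³ = 1,130,000 L.
Alkalinity to neutralize: (216 − 72) = 144 mg/L as CaCO₃ × 1,130,000 L = 162,700 g as CaCO₃.
Equivalents of H⁺ required: 162,700 ÷ 50 g/eq = 3254 eq = 3254 mol HCl.
Mass of HCl: 3254 × 36.5 = 118,800 g.
Mass of 26.7% solution: 118,800 / 0.267 = 444,900 g.
Volume: 444,900 g ÷ 1.1 g/mL = 404,400 mL.

404 L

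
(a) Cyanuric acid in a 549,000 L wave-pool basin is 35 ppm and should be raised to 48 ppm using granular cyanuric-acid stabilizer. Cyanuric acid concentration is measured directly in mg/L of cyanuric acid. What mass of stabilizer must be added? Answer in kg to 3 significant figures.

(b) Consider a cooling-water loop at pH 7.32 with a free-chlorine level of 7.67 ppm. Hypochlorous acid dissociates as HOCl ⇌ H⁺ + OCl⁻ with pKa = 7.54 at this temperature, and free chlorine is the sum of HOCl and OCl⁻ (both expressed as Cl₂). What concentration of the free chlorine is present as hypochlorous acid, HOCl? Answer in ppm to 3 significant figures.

(a) 7.14 kg; (b) 4.79 ppm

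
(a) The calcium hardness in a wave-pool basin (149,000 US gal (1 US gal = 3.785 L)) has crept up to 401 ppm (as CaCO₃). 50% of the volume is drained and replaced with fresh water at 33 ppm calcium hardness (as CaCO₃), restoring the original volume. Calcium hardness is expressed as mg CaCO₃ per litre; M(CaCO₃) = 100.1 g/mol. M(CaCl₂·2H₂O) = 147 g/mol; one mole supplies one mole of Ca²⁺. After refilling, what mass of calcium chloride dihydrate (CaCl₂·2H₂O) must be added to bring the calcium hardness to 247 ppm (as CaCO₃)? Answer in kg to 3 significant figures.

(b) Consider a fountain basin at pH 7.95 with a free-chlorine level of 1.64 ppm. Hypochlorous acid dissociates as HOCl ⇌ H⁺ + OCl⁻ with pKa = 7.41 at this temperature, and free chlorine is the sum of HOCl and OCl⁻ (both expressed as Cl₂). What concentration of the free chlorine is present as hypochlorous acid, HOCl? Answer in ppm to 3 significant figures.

(a) 24.8 kg; (b) 0.367 ppm

(a) Volume: 149,000 US gal × 3.785 L/gal = 563,965 L.
(a) After draining 50% and refilling: 401 × 0.50 + 33 × 0.50 = 217 ppm.
(a) Deficit to target: 247 − 217 = 30 mg/L.
(a) As CaCO₃: 30 mg/L × 563,965 L = 16,920 g; ÷ 100.1 = 169 mol Ca²⁺.
(a) Mass: 169 × 147 = 24,850 g.

(b) [OCl⁻]/[HOCl] = 10^(pH − pKa) = 10^(7.95 − 7.41) = 10^0.54 = 3.467.
(b) Fraction as HOCl = 1 / (1 + 3.467) = 0.2238.
(b) HOCl = 0.2238 × 1.64 ppm = 0.3671 ppm.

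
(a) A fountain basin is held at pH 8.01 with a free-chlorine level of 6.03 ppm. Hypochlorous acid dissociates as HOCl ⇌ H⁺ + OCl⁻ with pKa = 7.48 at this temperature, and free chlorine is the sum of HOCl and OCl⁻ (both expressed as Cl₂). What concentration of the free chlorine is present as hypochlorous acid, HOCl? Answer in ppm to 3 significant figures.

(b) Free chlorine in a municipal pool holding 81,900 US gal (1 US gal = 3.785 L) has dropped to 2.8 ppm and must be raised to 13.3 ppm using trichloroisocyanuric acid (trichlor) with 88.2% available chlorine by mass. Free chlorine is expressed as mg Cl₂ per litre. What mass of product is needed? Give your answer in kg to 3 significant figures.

(a) 1.37 ppm; (b) 3.69 kg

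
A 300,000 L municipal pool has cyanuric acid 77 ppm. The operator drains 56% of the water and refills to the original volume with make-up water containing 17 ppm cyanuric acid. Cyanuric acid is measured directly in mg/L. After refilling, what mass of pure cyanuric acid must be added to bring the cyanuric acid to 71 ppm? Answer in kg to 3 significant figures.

After draining 56% and refilling: 77 × 0.44 + 17 × 0.56 = 43.4 ppm.
Deficit to target: 71 − 43.4 = 27.6 mg/L.
Mass: 27.6 mg/L × 300,000 L = 8280 g cyanuric acid.

8.28 kg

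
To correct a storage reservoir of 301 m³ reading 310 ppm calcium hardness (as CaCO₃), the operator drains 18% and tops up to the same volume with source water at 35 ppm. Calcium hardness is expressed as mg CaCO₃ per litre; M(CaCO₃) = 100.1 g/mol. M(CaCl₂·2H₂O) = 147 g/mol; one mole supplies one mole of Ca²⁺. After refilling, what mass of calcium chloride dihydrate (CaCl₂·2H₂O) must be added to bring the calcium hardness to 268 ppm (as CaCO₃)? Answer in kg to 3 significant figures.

Volume: 301 m³ = 301,000 L.
After draining 18% and refilling: 310 × 0.82 + 35 × 0.18 = 260.5 ppm.
Deficit to target: 268 − 260.5 = 7.5 mg/L.
As CaCO₃: 7.5 mg/L × 301,000 L = 2258 g; ÷ 100.1 = 22.55 mol Ca²⁺.
Mass: 22.55 × 147 = 3315 g.

3.32 kg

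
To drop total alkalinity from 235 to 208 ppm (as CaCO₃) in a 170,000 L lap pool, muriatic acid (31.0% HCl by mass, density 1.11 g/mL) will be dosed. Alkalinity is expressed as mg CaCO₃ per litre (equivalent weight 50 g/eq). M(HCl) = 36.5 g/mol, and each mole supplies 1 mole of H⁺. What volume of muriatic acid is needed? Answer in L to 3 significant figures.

9.74 L

Alkalinity to neutralize: (235 − 208) = 27 mg/L as CaCO₃ × 170,000 L = 4590 g as CaCO₃.
Equivalents of H⁺ required: 4590 ÷ 50 g/eq = 91.8 eq = 91.8 mol HCl.
Mass of HCl: 91.8 × 36.5 = 3351 g.
Mass of 31.0% solution: 3351 / 0.31 = 10,810 g.
Volume: 10,810 g ÷ 1.11 g/mL = 9738 mL.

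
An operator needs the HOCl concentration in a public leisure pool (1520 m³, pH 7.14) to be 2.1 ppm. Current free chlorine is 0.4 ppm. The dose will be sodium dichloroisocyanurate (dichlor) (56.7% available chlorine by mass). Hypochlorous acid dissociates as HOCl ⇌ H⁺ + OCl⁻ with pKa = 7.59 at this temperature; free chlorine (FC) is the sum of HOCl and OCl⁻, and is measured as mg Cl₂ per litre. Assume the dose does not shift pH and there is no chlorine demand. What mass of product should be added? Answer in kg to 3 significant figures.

Volume: 1520 m³ = 1,520,000 L.
[OCl⁻]/[HOCl] = 10^(pH − pKa) = 10^(7.14 − 7.59) = 0.3548; fraction as HOCl = 1/(1 + 0.3548) = 0.7381.
Free chlorine required for 2.1 ppm HOCl: 2.1 / 0.7381 = 2.845 ppm.
FC to add: 2.845 − 0.4 = 2.445 mg/L as Cl₂.
Cl₂ equivalent: 2.445 mg/L × 1,520,000 L = 3717 g.
Product at 56.7% available Cl: 3717 / 0.567 = 6555 g.

6.55 kg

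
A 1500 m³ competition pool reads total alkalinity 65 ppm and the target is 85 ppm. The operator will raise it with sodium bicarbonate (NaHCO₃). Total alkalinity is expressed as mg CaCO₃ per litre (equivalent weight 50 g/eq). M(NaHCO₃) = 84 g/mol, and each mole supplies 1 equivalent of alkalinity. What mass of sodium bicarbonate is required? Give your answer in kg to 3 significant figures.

Volume: 1500 m³ = 1,500,000 L.
Alkalinity to add: (85 − 65) = 20 mg/L as CaCO₃ × 1,500,000 L = 30,000 g as CaCO₃.
Equivalents: 30,000 g ÷ 50 g/eq = 600 eq.
NaHCO₃ supplies 1 eq per mole → 600 mol.
Mass: 600 mol × 84 g/mol = 50,400 g.

50.4 kg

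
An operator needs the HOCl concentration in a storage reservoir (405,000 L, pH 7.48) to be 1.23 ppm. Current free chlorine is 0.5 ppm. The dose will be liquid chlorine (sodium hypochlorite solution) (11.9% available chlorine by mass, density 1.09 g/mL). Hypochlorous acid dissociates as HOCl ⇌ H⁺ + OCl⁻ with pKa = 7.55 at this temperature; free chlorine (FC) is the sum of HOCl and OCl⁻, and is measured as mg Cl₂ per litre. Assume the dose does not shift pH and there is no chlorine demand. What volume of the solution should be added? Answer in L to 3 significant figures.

[OCl⁻]/[HOCl] = 10^(pH − pKa) = 10^(7.48 − 7.55) = 0.8511; fraction as HOCl = 1/(1 + 0.8511) = 0.5402.
Free chlorine required for 1.23 ppm HOCl: 1.23 / 0.5402 = 2.277 ppm.
FC to add: 2.277 − 0.5 = 1.777 mg/L as Cl₂.
Cl₂ equivalent: 1.777 mg/L × 405,000 L = 719.6 g.
Product at 11.9% available Cl: 719.6 / 0.119 = 6047 g.
Volume: 6047 g ÷ 1.09 g/mL = 5548 mL.

5.55 L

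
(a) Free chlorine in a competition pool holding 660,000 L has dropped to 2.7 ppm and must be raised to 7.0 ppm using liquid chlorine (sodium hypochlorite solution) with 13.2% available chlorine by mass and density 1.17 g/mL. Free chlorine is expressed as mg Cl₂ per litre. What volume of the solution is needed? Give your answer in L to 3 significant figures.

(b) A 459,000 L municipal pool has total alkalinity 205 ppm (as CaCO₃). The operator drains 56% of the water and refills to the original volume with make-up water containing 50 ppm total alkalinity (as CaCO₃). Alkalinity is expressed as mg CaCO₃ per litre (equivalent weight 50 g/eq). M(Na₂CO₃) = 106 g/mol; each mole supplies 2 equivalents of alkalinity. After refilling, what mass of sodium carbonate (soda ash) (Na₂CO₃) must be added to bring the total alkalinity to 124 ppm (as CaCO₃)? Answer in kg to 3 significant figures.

(a) 18.4 L; (b) 2.82 kg

(a) Chlorine deficit: 7.0 − 2.7 = 4.3 ppm = 4.3 mg/L as Cl₂.
(a) Cl₂ equivalent needed: 4.3 mg/L × 660,000 L = 2,838,000 mg = 2838 g.
(a) Product at 13.2% available chlorine: 2838 / 0.132 = 21,500 g.
(a) Volume at density 1.17 g/mL: 21,500 g ÷ 1.17 g/mL = 18,380 mL.

(b) After draining 56% and refilling: 205 × 0.44 + 50 × 0.56 = 118.2 ppm.
(b) Deficit to target: 124 − 118.2 = 5.8 mg/L.
(b) As CaCO₃: 5.8 mg/L × 459,000 L = 2662 g; ÷ 50 g/eq ÷ 2 = 26.62 mol Na₂CO₃.
(b) Mass: 26.62 × 106 = 2822 g.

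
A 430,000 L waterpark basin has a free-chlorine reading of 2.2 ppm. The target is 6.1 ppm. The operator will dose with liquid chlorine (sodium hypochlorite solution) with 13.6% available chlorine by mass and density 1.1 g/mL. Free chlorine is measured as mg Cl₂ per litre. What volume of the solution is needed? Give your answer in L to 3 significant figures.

11.2 L

Chlorine deficit: 6.1 − 2.2 = 3.9 ppm = 3.9 mg/L as Cl₂.
Cl₂ equivalent needed: 3.9 mg/L × 430,000 L = 1,677,000 mg = 1677 g.
Product at 13.6% available chlorine: 1677 / 0.136 = 12,330 g.
Volume at density 1.1 g/mL: 12,330 g ÷ 1.1 g/mL = 11,210 mL.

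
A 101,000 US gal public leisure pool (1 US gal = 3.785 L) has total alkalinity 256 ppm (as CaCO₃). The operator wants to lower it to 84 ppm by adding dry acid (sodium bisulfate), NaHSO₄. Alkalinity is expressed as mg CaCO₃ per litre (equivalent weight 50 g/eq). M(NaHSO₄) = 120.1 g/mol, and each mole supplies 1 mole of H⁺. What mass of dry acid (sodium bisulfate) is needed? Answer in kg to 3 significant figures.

158 kg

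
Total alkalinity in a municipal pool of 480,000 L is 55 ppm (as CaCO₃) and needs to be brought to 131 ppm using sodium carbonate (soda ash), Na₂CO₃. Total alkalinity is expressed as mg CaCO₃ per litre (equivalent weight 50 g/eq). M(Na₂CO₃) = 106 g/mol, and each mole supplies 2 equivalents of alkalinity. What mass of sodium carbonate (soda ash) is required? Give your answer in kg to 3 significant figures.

38.7 kg

Alkalinity to add: (131 − 55) = 76 mg/L as CaCO₃ × 480,000 L = 36,480 g as CaCO₃.
Equivalents: 36,480 g ÷ 50 g/eq = 729.6 eq.
Each mole of Na₂CO₃ supplies 2 eq, so 729.6 / 2 = 364.8 mol.
Mass: 364.8 mol × 106 g/mol = 38,670 g.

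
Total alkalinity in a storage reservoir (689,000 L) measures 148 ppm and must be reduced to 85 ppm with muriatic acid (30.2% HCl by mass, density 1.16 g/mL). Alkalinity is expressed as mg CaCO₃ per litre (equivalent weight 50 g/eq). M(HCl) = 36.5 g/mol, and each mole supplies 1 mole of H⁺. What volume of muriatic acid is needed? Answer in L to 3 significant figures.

90.5 L

Alkalinity to neutralize: (148 − 85) = 63 mg/L as CaCO₃ × 689,000 L = 43,410 g as CaCO₃.
Equivalents of H⁺ required: 43,410 ÷ 50 g/eq = 868.1 eq = 868.1 mol HCl.
Mass of HCl: 868.1 × 36.5 = 31,690 g.
Mass of 30.2% solution: 31,690 / 0.302 = 104,900 g.
Volume: 104,900 g ÷ 1.16 g/mL = 90,450 mL.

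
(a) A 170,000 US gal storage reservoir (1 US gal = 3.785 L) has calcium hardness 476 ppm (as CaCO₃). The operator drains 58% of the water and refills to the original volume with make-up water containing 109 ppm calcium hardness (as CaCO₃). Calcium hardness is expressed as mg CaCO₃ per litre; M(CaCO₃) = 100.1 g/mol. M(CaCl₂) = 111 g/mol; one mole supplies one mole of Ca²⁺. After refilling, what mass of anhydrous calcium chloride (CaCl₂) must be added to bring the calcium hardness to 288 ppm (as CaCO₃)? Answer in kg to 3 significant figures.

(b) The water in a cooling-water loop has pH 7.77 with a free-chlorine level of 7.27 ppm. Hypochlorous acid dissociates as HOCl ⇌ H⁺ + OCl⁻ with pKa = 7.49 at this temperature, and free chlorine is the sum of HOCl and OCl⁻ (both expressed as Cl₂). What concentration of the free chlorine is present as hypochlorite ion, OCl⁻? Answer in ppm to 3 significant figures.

(a) 17.7 kg; (b) 4.77 ppm

(a) Volume: 170,000 US gal × 3.785 L/gal = 643,450 L.
(a) After draining 58% and refilling: 476 × 0.42 + 109 × 0.58 = 263.14 ppm.
(a) Deficit to target: 288 − 263.14 = 24.86 mg/L.
(a) As CaCO₃: 24.86 mg/L × 643,450 L = 16,000 g; ÷ 100.1 = 159.8 mol Ca²⁺.
(a) Mass: 159.8 × 111 = 17,740 g.

(b) [OCl⁻]/[HOCl] = 10^(pH − pKa) = 10^(7.77 − 7.49) = 10^0.28 = 1.905.
(b) Fraction as HOCl = 1 / (1 + 1.905) = 0.3442.
(b) OCl⁻ = (1 − 0.3442) × 7.27 ppm = 4.768 ppm.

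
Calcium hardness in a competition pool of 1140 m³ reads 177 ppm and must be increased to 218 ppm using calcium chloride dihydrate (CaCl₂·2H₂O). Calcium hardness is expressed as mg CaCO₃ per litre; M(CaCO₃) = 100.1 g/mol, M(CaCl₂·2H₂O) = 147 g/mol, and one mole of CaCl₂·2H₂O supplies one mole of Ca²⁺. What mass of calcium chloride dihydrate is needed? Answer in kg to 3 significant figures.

68.6 kg

Volume: 1140 m³ = 1,140,000 L.
Hardness to add: (218 − 177) = 41 mg/L as CaCO₃ × 1,140,000 L = 46,740 g as CaCO₃.
Moles of Ca²⁺ (1 mol Ca²⁺ ≡ 1 mol CaCO₃): 46,740 / 100.1 g/mol = 466.9 mol.
Mass of CaCl₂·2H₂O: 466.9 × 147 = 68,640 g.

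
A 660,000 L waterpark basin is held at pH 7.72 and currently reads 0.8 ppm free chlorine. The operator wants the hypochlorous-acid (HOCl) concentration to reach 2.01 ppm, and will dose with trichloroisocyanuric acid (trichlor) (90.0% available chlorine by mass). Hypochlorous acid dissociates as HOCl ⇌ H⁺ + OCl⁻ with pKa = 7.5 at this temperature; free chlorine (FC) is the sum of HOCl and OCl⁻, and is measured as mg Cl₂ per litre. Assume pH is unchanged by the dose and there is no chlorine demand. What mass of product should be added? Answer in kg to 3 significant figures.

[OCl⁻]/[HOCl] = 10^(pH − pKa) = 10^(7.72 − 7.5) = 1.66; fraction as HOCl = 1/(1 + 1.66) = 0.376.
Free chlorine required for 2.01 ppm HOCl: 2.01 / 0.376 = 5.346 ppm.
FC to add: 5.346 − 0.8 = 4.546 mg/L as Cl₂.
Cl₂ equivalent: 4.546 mg/L × 660,000 L = 3000 g.
Product at 90.0% available Cl: 3000 / 0.9 = 3334 g.

3.33 kg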